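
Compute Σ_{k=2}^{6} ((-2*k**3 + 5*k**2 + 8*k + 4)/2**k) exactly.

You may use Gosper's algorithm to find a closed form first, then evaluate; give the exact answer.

Σ = 63/32

The ratio is (2*k**3 + k**2 - 12*k - 15)/(2*(2*k**3 - 5*k**2 - 8*k - 4)).
Factor: A=1/2; B=1; C=k**3 - 5*k**2/2 - 4*k - 2.
Set up (1/2)·f(k+1) − (1)·f(k) − (k**3 - 5*k**2/2 - 4*k - 2) = 0.
d = 3 from the (0,0,3) case.
Coefficient equations give f(k) = -2*k**3 - k**2 + 1.
Get s_k = R·t_k = 2**(1 - k)*(2*k**3 + k**2 - 1) with R(k) = B(k−1)f(k)/C(k) = -2*(2*k**3 + k**2 - 1)/(2*k**3 - 5*k**2 - 8*k - 4).
Δs = (-2*k**3 + 5*k**2 + 8*k + 4)/2**k, as required.
Telescoping: Σ = s_(7) − s_(2) = 367/32 − (19/2) = 63/32.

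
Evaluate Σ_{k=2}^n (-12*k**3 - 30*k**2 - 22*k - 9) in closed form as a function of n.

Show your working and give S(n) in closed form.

Ratio r(k) = (12*k**3 + 66*k**2 + 118*k + 73)/(12*k**3 + 30*k**2 + 22*k + 9).
Normal form (A,B,C) = (1, 1, k**3 + 5*k**2/2 + 11*k/6 + 3/4).
Solve (1)·f(k+1) − (1)·f(k) = k**3 + 5*k**2/2 + 11*k/6 + 3/4.
Degrees (0,0,3) ⇒ d ≤ 4.
Coefficient equations give f(k) = k*(3*k**3 + 4*k**2 - k + 3)/12.
Get s_k = R·t_k = k*(-3*k**3 - 4*k**2 + k - 3) with R(k) = B(k−1)f(k)/C(k) = k*(3*k**3 + 4*k**2 - k + 3)/(12*k**3 + 30*k**2 + 22*k + 9).
Verify: -12*k**3 - 30*k**2 - 22*k - 9 matches t_k.
Telescope: S(n) = s_(n+1) − s_(2) = -3*n**4 - 16*n**3 - 29*n**2 - 25*n - 9 − (-82) = -3*n**4 - 16*n**3 - 29*n**2 - 25*n + 73.

S(n) = -3*n**4 - 16*n**3 - 29*n**2 - 25*n + 73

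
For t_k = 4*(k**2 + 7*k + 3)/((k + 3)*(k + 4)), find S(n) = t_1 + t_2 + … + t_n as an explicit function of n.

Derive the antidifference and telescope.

r(k) = (k + 3)*(7*k + (k + 1)**2 + 10)/((k + 5)*(k**2 + 7*k + 3)) after simplifying.
Factor: A=k + 3; B=k + 5; C=k**2 + 7*k + 3.
Solve (k + 3)·f(k+1) − (k + 4)·f(k) = k**2 + 7*k + 3.
Degrees (1,1,2) ⇒ d ≤ 2.
Match coefficients ⇒ f(k) = k**2.
Certificate R = B(k−1)f/C = k**2*(k + 4)/(k**2 + 7*k + 3) gives s_k = 4*k**2/(k + 3).
s_(k+1) − s_k = 4*(k**2 + 7*k + 3)/(k**2 + 7*k + 12) = t_k.
Evaluate: s_(n+1) = 4*(n**2 + 2*n + 1)/(n + 4); subtract s_(1) = 1 ⇒ S(n) = n*(4*n + 7)/(n + 4).

S(n) = n*(4*n + 7)/(n + 4)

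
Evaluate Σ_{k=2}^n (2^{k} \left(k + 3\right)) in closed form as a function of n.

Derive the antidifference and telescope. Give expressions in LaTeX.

S(n) = 2 \cdot 2^{n} n + 4 \cdot 2^{n} - 12

Compute t_(k+1)/t_k: get 2*(k + 4)/(k + 3).
Take A(k)=2, B(k)=1, C(k)=k + 3.
Key eq: (2)·f(k+1) = (1)·f(k) + (k + 3).
d = 1 from the (0,0,1) case.
Match coefficients ⇒ f(k) = k + 1.
Get s_k = R·t_k = 2**k*(k + 1) with R(k) = B(k−1)f(k)/C(k) = (k + 1)/(k + 3).
Check: Δs_k = 2**k*(k + 3). ✓
Evaluate: s_(n+1) = 2**(n + 1)*(n + 2); subtract s_(2) = 12 ⇒ S(n) = 2*2**n*n + 4*2**n - 12.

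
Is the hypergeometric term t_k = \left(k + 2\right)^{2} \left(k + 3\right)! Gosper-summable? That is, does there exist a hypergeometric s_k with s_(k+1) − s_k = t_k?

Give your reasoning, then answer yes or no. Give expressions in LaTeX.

Ratio r(k) = (k + 3)**2*(k + 4)/(k + 2)**2.
Factor: A=k + 4; B=1; C=k**2 + 4*k + 4.
Solve (k + 4)·f(k+1) − (1)·f(k) = k**2 + 4*k + 4.
d = 1 from the (1,0,2) case.
Solving with deg f ≤ 1: f(k) = k.
R(k) = B(k−1)·f(k)/C(k) = k/(k + 2)**2; s_k = R·t_k = k*factorial(k + 3).
Check: Δs_k = (k + 2)**2*factorial(k + 3). ✓

Yes. s_k = k \left(k + 3\right)!.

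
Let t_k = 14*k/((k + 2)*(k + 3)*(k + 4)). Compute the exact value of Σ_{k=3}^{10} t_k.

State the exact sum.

t_(k+1)/t_k = (k + 1)*(k + 2)/(k*(k + 5)).
Factor: A=k + 2; B=k + 5; C=k.
Solve (k + 2)·f(k+1) − (k + 4)·f(k) = k.
Degrees (1,1,1) ⇒ d ≤ 2.
A polynomial solution: f(k) = k*(k - 1)/6.
Certificate R = B(k−1)f/C = (k - 1)*(k + 4)/6 gives s_k = 7*k*(k - 1)/(3*(k + 2)*(k + 3)).
Check: Δs_k = 14*k/(k**3 + 9*k**2 + 26*k + 24). ✓
Σ_(k=3)^(10) t_k = s_(11) − s_(3) = 55/39 − (7/15) = 184/195.

Σ = 184/195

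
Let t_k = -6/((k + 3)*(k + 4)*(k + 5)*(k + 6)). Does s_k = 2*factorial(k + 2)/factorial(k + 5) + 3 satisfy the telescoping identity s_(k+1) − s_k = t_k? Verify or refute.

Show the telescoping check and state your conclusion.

s_(k+1) = 2*factorial(k + 3)/factorial(k + 6) + 3
s_(k+1) − s_k = -6/((k + 3)*(k + 4)*(k + 5)*(k + 6))
(s_(k+1) − s_k) − t_k = 0

valid; difference matches t_k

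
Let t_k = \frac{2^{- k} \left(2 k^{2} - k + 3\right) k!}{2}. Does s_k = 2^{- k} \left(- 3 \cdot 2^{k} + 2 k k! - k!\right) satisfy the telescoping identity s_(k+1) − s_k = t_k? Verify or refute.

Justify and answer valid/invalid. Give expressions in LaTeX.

s_(k+1) = (-6*2**k + 2*k**2*factorial(k) + 3*k*factorial(k) + factorial(k))/(2*2**k)
s_(k+1) − s_k = (2*k**2 - k + 3)*factorial(k)/(2*2**k)
(s_(k+1) − s_k) − t_k = 0

valid (s_(k+1) − s_k reduces to t_k)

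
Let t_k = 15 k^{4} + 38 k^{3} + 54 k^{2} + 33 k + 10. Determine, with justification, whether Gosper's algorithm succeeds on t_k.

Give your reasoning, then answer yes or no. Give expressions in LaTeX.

Step 1: r(k) = (15*k**4 + 98*k**3 + 258*k**2 + 315*k + 150)/(15*k**4 + 38*k**3 + 54*k**2 + 33*k + 10).
Normal form (A,B,C) = (1, 1, k**4 + 38*k**3/15 + 18*k**2/5 + 11*k/5 + 2/3).
Set up (1)·f(k+1) − (1)·f(k) − (k**4 + 38*k**3/15 + 18*k**2/5 + 11*k/5 + 2/3) = 0.
Bound: deg f ≤ 5.
Solve for f: f(k) = k*(3*k**4 + 2*k**3 + 4*k**2 - k + 2)/15 (degree 5 ≤ 5).
R(k) = B(k−1)·f(k)/C(k) = k*(3*k**4 + 2*k**3 + 4*k**2 - k + 2)/(15*k**4 + 38*k**3 + 54*k**2 + 33*k + 10); s_k = R·t_k = k*(3*k**4 + 2*k**3 + 4*k**2 - k + 2).
s_(k+1) − s_k = 15*k**4 + 38*k**3 + 54*k**2 + 33*k + 10 = t_k.

Yes. s_k = k \left(3 k^{4} + 2 k^{3} + 4 k^{2} - k + 2\right).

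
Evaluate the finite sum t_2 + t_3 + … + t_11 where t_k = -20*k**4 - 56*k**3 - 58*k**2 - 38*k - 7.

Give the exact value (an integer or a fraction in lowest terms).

Ratio r(k) = (20*k**4 + 136*k**3 + 346*k**2 + 402*k + 179)/(20*k**4 + 56*k**3 + 58*k**2 + 38*k + 7).
So A=1 and B=1, with C=k**4 + 14*k**3/5 + 29*k**2/10 + 19*k/10 + 7/20.
Key eq: (1)·f(k+1) = (1)·f(k) + (k**4 + 14*k**3/5 + 29*k**2/10 + 19*k/10 + 7/20).
d = 5 from the (0,0,4) case.
Coefficient equations give f(k) = k*(4*k**4 + 4*k**3 - 2*k**2 + 4*k - 3)/20.
R(k) = B(k−1)·f(k)/C(k) = k*(4*k**4 + 4*k**3 - 2*k**2 + 4*k - 3)/(20*k**4 + 56*k**3 + 58*k**2 + 38*k + 7); s_k = R·t_k = k*(-4*k**4 - 4*k**3 + 2*k**2 - 4*k + 3).
Verify: -20*k**4 - 56*k**3 - 58*k**2 - 38*k - 7 matches t_k.
Telescoping: Σ = s_(12) − s_(2) = -1075356 − (-186) = -1075170.

Σ = -1075170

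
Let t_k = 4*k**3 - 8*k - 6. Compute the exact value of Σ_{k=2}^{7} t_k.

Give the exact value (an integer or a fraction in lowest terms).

Compute t_(k+1)/t_k: get (4*k - 2*(k + 1)**3 + 7)/(-2*k**3 + 4*k + 3).
A = 1, B = 1, C = k**3 - 2*k - 3/2.
Need (1)·f(k+1) − (1)·f(k) = k**3 - 2*k - 3/2.
Bound: deg f ≤ 4.
A polynomial solution: f(k) = k*(k**3 - 2*k**2 - 3*k - 2)/4.
Certificate R = B(k−1)f/C = k*(k**3 - 2*k**2 - 3*k - 2)/(2*(2*k**3 - 4*k - 3)) gives s_k = k*(k**3 - 2*k**2 - 3*k - 2).
Δs = 4*k**3 - 8*k - 6, as required.
Telescoping: Σ = s_(8) − s_(2) = 2864 − (-16) = 2880.

Σ = 2880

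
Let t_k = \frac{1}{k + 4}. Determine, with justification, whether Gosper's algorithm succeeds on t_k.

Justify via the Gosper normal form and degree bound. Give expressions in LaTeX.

Step 1: r(k) = (k + 4)/(k + 5).
Factor: A=k + 4; B=k + 5; C=1.
Key eq: (k + 4)·f(k+1) = (k + 4)·f(k) + (1).
deg f ≤ 0 (via 1,1,0).
Generic f = c0 gives residual -1; -1 = 0 cannot hold, so t_k is not Gosper-summable.

No — t_k has no hypergeometric antidifference.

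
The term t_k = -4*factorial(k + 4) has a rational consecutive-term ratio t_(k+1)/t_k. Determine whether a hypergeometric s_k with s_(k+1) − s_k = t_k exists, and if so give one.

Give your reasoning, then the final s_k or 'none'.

The ratio is k + 5.
So A=k + 5 and B=1, with C=1.
Set up (k + 5)·f(k+1) − (1)·f(k) − (1) = 0.
From deg A=1, deg B=0, deg C=0: d=-1.
Bound -1 < 0, so the key equation has no polynomial solution.

none — t_k is not Gosper-summable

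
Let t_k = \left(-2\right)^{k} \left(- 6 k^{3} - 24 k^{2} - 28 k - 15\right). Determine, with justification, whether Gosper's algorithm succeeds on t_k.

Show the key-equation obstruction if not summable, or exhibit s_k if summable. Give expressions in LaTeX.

Yes. s_k = \left(-2\right)^{k} \left(2 k^{3} + 4 k^{2} + 1\right).

Step 1: r(k) = 2*(-6*k**3 - 42*k**2 - 94*k - 73)/(6*k**3 + 24*k**2 + 28*k + 15).
So A=-2 and B=1, with C=k**3 + 4*k**2 + 14*k/3 + 5/2.
Solve (-2)·f(k+1) − (1)·f(k) = k**3 + 4*k**2 + 14*k/3 + 5/2.
Degrees (0,0,3) ⇒ d ≤ 3.
Solving with deg f ≤ 3: f(k) = -(2*k**3 + 4*k**2 + 1)/6.
Get s_k = R·t_k = (-2)**k*(2*k**3 + 4*k**2 + 1) with R(k) = B(k−1)f(k)/C(k) = -(2*k**3 + 4*k**2 + 1)/(6*k**3 + 24*k**2 + 28*k + 15).
Check: Δs_k = (-2)**k*(-6*k**3 - 24*k**2 - 28*k - 15). ✓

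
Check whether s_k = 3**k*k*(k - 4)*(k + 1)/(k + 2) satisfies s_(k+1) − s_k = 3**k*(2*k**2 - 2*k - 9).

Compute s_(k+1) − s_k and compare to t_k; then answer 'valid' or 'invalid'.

Invalid: residual 3**k*(-2*k**3 - k**2 + 9*k + 18)/(k**2 + 5*k + 6) ≠ 0.

s_(k+1) = 3**(k + 1)*(k**3 - 7*k - 6)/(k + 3)
s_(k+1) − s_k = 3**k*(k + 1)*(-k*(k - 4)*(k + 3) + 3*(k - 3)*(k + 2)**2)/((k + 2)*(k + 3))
(s_(k+1) − s_k) − t_k = 3**k*(-2*k**3 - k**2 + 9*k + 18)/(k**2 + 5*k + 6)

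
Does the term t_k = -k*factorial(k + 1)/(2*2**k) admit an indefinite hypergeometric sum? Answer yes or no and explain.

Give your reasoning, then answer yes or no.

Yes. s_k = -factorial(k + 1)/2**k.

t_(k+1)/t_k = (k + 1)*(k + 2)/(2*k).
A = k/2 + 1, B = 1, C = k.
Need (k/2 + 1)·f(k+1) − (1)·f(k) = k.
Degrees (1,0,1) ⇒ d ≤ 0.
Solve for f: f(k) = 2 (degree 0 ≤ 0).
Get s_k = R·t_k = -factorial(k + 1)/2**k with R(k) = B(k−1)f(k)/C(k) = 2/k.
Verify: -k*factorial(k + 1)/(2*2**k) matches t_k.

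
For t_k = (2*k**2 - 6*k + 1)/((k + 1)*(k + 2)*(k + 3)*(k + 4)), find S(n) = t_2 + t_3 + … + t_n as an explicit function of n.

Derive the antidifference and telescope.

The ratio is (2*k**3 - 5*k - 3)/(2*k**3 + 4*k**2 - 29*k + 5).
Factor: A=k + 1; B=k + 5; C=k**2 - 3*k + 1/2.
Key eq: (k + 1)·f(k+1) = (k + 4)·f(k) + (k**2 - 3*k + 1/2).
Bound: deg f ≤ 3.
A polynomial solution: f(k) = k*(k**2 - 6*k + 11)/12.
Certificate R = B(k−1)f/C = k*(k + 4)*(k**2 - 6*k + 11)/(6*(2*k**2 - 6*k + 1)) gives s_k = k*(k**2 - 6*k + 11)/(6*(k + 1)*(k + 2)*(k + 3)).
Check: Δs_k = (2*k**2 - 6*k + 1)/(k**4 + 10*k**3 + 35*k**2 + 50*k + 24). ✓
Evaluate: s_(n+1) = (n**3 - 3*n**2 + 2*n + 6)/(6*(n**3 + 9*n**2 + 26*n + 24)); subtract s_(2) = 1/60 ⇒ S(n) = (3*n**3 - 13*n**2 - 2*n + 12)/(20*(n**3 + 9*n**2 + 26*n + 24)).

S(n) = (3*n**3 - 13*n**2 - 2*n + 12)/(20*(n**3 + 9*n**2 + 26*n + 24))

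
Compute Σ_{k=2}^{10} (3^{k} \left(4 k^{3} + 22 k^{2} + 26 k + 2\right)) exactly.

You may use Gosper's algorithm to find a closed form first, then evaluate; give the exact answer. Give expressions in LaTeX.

t_(k+1)/t_k = 3*(2*k**3 + 17*k**2 + 41*k + 27)/(2*k**3 + 11*k**2 + 13*k + 1).
Take A(k)=3, B(k)=1, C(k)=k**3 + 11*k**2/2 + 13*k/2 + 1/2.
Need (3)·f(k+1) − (1)·f(k) = k**3 + 11*k**2/2 + 13*k/2 + 1/2.
d = 3 from the (0,0,3) case.
A polynomial solution: f(k) = (k - 1)*(k + 1)**2/2.
Then R = B(k−1)f/C = (k - 1)*(k + 1)**2/(2*k**3 + 11*k**2 + 13*k + 1), so s_k = R(k)·t_k = 2*3**k*(k**3 + k**2 - k - 1).
Δs = 3**k*(4*k**3 + 22*k**2 + 26*k + 2), as required.
Telescoping: Σ = s_(11) − s_(2) = 510183360 − (162) = 510183198.

Σ = 510183198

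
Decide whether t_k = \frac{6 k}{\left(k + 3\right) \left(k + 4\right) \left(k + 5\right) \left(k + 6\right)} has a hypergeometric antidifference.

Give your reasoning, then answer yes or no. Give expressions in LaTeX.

t_(k+1)/t_k = (k + 1)*(k + 3)/(k*(k + 7)).
Factor: A=k + 3; B=k + 7; C=k.
Key eq: (k + 3)·f(k+1) = (k + 6)·f(k) + (k).
deg f ≤ 3 (via 1,1,1).
Solving with deg f ≤ 3: f(k) = k*(k - 1)*(k + 13)/120.
Get s_k = R·t_k = k*(k**2 + 12*k - 13)/(20*(k + 3)*(k + 4)*(k + 5)) with R(k) = B(k−1)f(k)/C(k) = (k - 1)*(k + 6)*(k + 13)/120.
Verify: 6*k/(k**4 + 18*k**3 + 119*k**2 + 342*k + 360) matches t_k.

Yes. s_k = \frac{k \left(k^{2} + 12 k - 13\right)}{20 \left(k + 3\right) \left(k + 4\right) \left(k + 5\right)}.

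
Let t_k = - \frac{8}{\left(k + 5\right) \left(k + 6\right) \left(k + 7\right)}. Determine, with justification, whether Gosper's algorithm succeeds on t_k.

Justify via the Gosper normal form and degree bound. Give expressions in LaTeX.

Yes. s_k = \frac{2 k \left(- k - 11\right)}{15 \left(k + 5\right) \left(k + 6\right)}.

t_(k+1)/t_k = (k + 5)/(k + 8).
Factor: A=k + 5; B=k + 8; C=1.
Key eq: (k + 5)·f(k+1) = (k + 7)·f(k) + (1).
deg f ≤ 2 (via 1,1,0).
Solving with deg f ≤ 2: f(k) = k*(k + 11)/60.
R(k) = B(k−1)·f(k)/C(k) = k*(k + 7)*(k + 11)/60; s_k = R·t_k = 2*k*(-k - 11)/(15*(k + 5)*(k + 6)).
Δs = -8/(k**3 + 18*k**2 + 107*k + 210), as required.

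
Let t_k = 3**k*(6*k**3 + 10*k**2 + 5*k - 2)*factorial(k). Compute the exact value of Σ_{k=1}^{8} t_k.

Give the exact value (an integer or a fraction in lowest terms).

Ratio r(k) = 3*(6*k**4 + 34*k**3 + 71*k**2 + 62*k + 19)/(6*k**3 + 10*k**2 + 5*k - 2).
Take A(k)=3*k + 3, B(k)=1, C(k)=k**3 + 5*k**2/3 + 5*k/6 - 1/3.
Solve (3*k + 3)·f(k+1) − (1)·f(k) = k**3 + 5*k**2/3 + 5*k/6 - 1/3.
d = 2 from the (1,0,3) case.
Solve for f: f(k) = (2*k**2 - 2*k - 1)/6 (degree 2 ≤ 2).
So s_k = (B(k−1)f/C)·t_k = ((2*k**2 - 2*k - 1)/(6*k**3 + 10*k**2 + 5*k - 2))·t_k = 3**k*(2*k**2 - 2*k - 1)*factorial(k).
Check: Δs_k = 3**k*(6*k**3 + 10*k**2 + 5*k - 2)*factorial(k). ✓
Evaluate s at k=9 and k=1: 1021387086720 and -3; difference 1021387086723.

Σ = 1021387086723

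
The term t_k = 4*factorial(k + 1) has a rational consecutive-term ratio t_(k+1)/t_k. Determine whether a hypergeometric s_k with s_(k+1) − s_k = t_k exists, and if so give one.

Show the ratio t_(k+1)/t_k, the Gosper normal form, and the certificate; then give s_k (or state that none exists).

Step 1: r(k) = k + 2.
A = k + 2, B = 1, C = 1.
Solve (k + 2)·f(k+1) − (1)·f(k) = 1.
Degrees (1,0,0) ⇒ d ≤ -1.
deg f ≤ -1 is impossible — no certificate.

no hypergeometric antidifference exists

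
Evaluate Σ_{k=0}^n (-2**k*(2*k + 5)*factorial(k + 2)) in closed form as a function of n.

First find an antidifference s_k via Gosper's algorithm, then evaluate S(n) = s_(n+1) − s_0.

S(n) = -2*2**n*factorial(n + 3) + 2

The ratio is 2*(k + 3)*(2*k + 7)/(2*k + 5).
Gosper form: A/B · C(k+1)/C(k) with A=2*k + 6, B=1, C=k + 5/2.
Need (2*k + 6)·f(k+1) − (1)·f(k) = k + 5/2.
From deg A=1, deg B=0, deg C=1: d=0.
Solving with deg f ≤ 0: f(k) = 1/2.
Get s_k = R·t_k = -2**k*factorial(k + 2) with R(k) = B(k−1)f(k)/C(k) = 1/(2*k + 5).
Δs = -2**k*(2*k + 5)*factorial(k + 2), as required.
Evaluate: s_(n+1) = -2**(n + 1)*factorial(n + 3); subtract s_(0) = -2 ⇒ S(n) = -2*2**n*factorial(n + 3) + 2.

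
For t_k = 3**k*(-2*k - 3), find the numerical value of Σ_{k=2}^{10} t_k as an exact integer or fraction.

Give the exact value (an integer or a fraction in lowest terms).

Compute t_(k+1)/t_k: get 3*(2*k + 5)/(2*k + 3).
Take A(k)=3, B(k)=1, C(k)=k + 3/2.
Solve (3)·f(k+1) − (1)·f(k) = k + 3/2.
Degrees (0,0,1) ⇒ d ≤ 1.
Solve for f: f(k) = k/2 (degree 1 ≤ 1).
Then R = B(k−1)f/C = k/(2*k + 3), so s_k = R(k)·t_k = -3**k*k.
Δs = 3**k*(-2*k - 3), as required.
Sum = s_(11) − s_(2); s_(11) = -1948617, s_(2) = -18 ⇒ -1948599.

Σ = -1948599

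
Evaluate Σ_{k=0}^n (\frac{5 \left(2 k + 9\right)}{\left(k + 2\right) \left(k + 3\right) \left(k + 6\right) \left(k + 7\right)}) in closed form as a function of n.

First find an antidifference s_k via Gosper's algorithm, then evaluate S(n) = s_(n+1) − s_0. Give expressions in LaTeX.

The ratio is (k + 2)*(k + 6)*(2*k + 11)/((k + 4)*(k + 8)*(2*k + 9)).
Gosper form: A/B · C(k+1)/C(k) with A=k + 2, B=k + 8, C=k**3 + 27*k**2/2 + 121*k/2 + 90.
Set up (k + 2)·f(k+1) − (k + 7)·f(k) − (k**3 + 27*k**2/2 + 121*k/2 + 90) = 0.
deg f ≤ 5 (via 1,1,3).
Coefficient equations give f(k) = k*(k + 3)*(k + 4)*(k + 5)*(k + 8)/24.
Certificate R = B(k−1)f/C = k*(k + 3)*(k + 7)*(k + 8)/(12*(2*k + 9)) gives s_k = 5*k*(k + 8)/(12*(k**2 + 8*k + 12)).
Check: Δs_k = 5*(2*k + 9)/(k**4 + 18*k**3 + 113*k**2 + 288*k + 252). ✓
Evaluate: s_(n+1) = 5*(n**2 + 10*n + 9)/(12*(n**2 + 10*n + 21)); subtract s_(0) = 0 ⇒ S(n) = 5*(n**2 + 10*n + 9)/(12*(n**2 + 10*n + 21)).

S(n) = \frac{5 \left(n^{2} + 10 n + 9\right)}{12 \left(n^{2} + 10 n + 21\right)}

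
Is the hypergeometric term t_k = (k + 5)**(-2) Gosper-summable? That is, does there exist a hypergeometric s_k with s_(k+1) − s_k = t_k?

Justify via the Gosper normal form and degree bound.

No — the linear system for f has no solution.

r(k) = (k + 5)**2/(k + 6)**2 after simplifying.
So A=k**2 + 10*k + 25 and B=k**2 + 12*k + 36, with C=1.
Set up (k**2 + 10*k + 25)·f(k+1) − (k**2 + 10*k + 25)·f(k) − (1) = 0.
deg f ≤ 0 (via 2,2,0).
Write f(k) = c0. Then LHS − RHS = -1, requiring -1 = 0: contradictory. No certificate.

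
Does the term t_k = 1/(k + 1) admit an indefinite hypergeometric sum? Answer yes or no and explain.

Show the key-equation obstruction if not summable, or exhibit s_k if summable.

Compute t_(k+1)/t_k: get (k + 1)/(k + 2).
Take A(k)=k + 1, B(k)=k + 2, C(k)=1.
Set up (k + 1)·f(k+1) − (k + 1)·f(k) − (1) = 0.
deg f ≤ 0 (via 1,1,0).
Write f(k) = c0. Then LHS − RHS = -1, requiring -1 = 0: contradictory. No certificate.

No — the linear system for f has no solution.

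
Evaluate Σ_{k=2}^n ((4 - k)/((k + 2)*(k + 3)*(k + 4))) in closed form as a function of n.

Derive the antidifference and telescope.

S(n) = (-n**2 + 13*n - 12)/(20*(n**2 + 7*n + 12))

Ratio r(k) = (k - 3)*(k + 2)/((k - 4)*(k + 5)).
So A=k + 2 and B=k + 5, with C=k - 4.
Need (k + 2)·f(k+1) − (k + 4)·f(k) = k - 4.
d = 2 from the (1,1,1) case.
Solve for f: f(k) = -k*(k + 11)/6 (degree 2 ≤ 2).
Certificate R = B(k−1)f/C = -k*(k + 4)*(k + 11)/(6*(k - 4)) gives s_k = k*(k + 11)/(6*(k + 2)*(k + 3)).
Verify: (4 - k)/(k**3 + 9*k**2 + 26*k + 24) matches t_k.
Telescope: S(n) = s_(n+1) − s_(2) = (n**2 + 13*n + 12)/(6*(n**2 + 7*n + 12)) − (13/60) = (-n**2 + 13*n - 12)/(20*(n**2 + 7*n + 12)).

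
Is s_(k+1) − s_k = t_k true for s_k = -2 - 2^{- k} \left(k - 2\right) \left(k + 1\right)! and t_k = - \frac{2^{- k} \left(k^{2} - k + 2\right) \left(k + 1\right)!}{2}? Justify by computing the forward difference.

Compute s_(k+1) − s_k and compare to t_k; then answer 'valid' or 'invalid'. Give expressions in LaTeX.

s_(k+1) = -2**(-k - 1)*(k - 1)*factorial(k + 2) - 2
s_(k+1) − s_k = -(k**2 - k + 2)*factorial(k + 1)/(2*2**k)
(s_(k+1) − s_k) − t_k = 0

Valid — Δs_k = t_k.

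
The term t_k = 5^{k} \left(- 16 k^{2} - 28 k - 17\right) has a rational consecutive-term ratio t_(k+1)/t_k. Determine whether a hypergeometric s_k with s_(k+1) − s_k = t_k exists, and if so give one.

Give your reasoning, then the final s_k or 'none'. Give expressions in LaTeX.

s_k = 5^{k} \left(- 4 k^{2} + 3 k - 3\right)

r(k) = 5*(16*k**2 + 60*k + 61)/(16*k**2 + 28*k + 17) after simplifying.
Factor: A=5; B=1; C=k**2 + 7*k/4 + 17/16.
Key eq: (5)·f(k+1) = (1)·f(k) + (k**2 + 7*k/4 + 17/16).
d = 2 from the (0,0,2) case.
Match coefficients ⇒ f(k) = (4*k**2 - 3*k + 3)/16.
R(k) = B(k−1)·f(k)/C(k) = (4*k**2 - 3*k + 3)/(16*k**2 + 28*k + 17); s_k = R·t_k = 5**k*(-4*k**2 + 3*k - 3).
Δs = 5**k*(-16*k**2 - 28*k - 17), as required.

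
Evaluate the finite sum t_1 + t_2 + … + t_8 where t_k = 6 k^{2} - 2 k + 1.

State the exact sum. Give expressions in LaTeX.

Σ = 1160

t_(k+1)/t_k = (6*k**2 + 10*k + 5)/(6*k**2 - 2*k + 1).
Gosper form: A/B · C(k+1)/C(k) with A=1, B=1, C=k**2 - k/3 + 1/6.
Key eq: (1)·f(k+1) = (1)·f(k) + (k**2 - k/3 + 1/6).
deg f ≤ 3 (via 0,0,2).
Coefficient equations give f(k) = k*(2*k**2 - 4*k + 3)/6.
Then R = B(k−1)f/C = k*(2*k**2 - 4*k + 3)/(6*k**2 - 2*k + 1), so s_k = R(k)·t_k = k*(2*k**2 - 4*k + 3).
Δs = 6*k**2 - 2*k + 1, as required.
Sum = s_(9) − s_(1); s_(9) = 1161, s_(1) = 1 ⇒ 1160.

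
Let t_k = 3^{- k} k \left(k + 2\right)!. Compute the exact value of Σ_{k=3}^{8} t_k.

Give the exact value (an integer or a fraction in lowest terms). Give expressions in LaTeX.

The ratio is (k + 1)*(k + 3)/(3*k).
Gosper form: A/B · C(k+1)/C(k) with A=k/3 + 1, B=1, C=k.
Key eq: (k/3 + 1)·f(k+1) = (1)·f(k) + (k).
deg f ≤ 0 (via 1,0,1).
Coefficient equations give f(k) = 3.
R(k) = B(k−1)·f(k)/C(k) = 3/k; s_k = R·t_k = 3**(1 - k)*factorial(k + 2).
Verify: k*factorial(k + 2)/3**k matches t_k.
Evaluate s at k=9 and k=3: 492800/81 and 40/3; difference 491720/81.

Σ = 491720/81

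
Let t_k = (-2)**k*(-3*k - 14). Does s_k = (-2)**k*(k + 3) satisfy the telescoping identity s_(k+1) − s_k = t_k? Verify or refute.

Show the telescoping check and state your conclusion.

s_(k+1) = (-2)**(k + 1)*(k + 4)
s_(k+1) − s_k = (-2)**k*(-3*k - 11)
(s_(k+1) − s_k) − t_k = 3*(-2)**k

Invalid: residual 3*(-2)**k ≠ 0.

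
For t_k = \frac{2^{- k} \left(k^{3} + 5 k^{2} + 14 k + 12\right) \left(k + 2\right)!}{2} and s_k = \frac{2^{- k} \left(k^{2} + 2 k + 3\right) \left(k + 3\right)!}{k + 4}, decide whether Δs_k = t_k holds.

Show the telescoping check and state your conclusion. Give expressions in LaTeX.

Invalid: residual - \frac{2^{- k} \left(k^{4} + 9 k^{3} + 32 k^{2} + 64 k + 42\right) \left(k + 2\right)!}{2 \left(k + 4\right) \left(k + 5\right)} ≠ 0.

s_(k+1) = (k**2 + 4*k + 6)*factorial(k + 4)/(2*2**k*(k + 5))
s_(k+1) − s_k = (k**4 + 10*k**3 + 40*k**2 + 86*k + 66)*factorial(k + 3)/(2*2**k*(k + 4)*(k + 5))
(s_(k+1) − s_k) − t_k = -(k**4 + 9*k**3 + 32*k**2 + 64*k + 42)*factorial(k + 2)/(2*2**k*(k + 4)*(k + 5))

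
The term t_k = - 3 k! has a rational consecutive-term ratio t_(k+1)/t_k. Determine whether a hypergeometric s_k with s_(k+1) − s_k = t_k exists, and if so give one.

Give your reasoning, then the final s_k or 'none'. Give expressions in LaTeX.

t_(k+1)/t_k = k + 1.
Factor: A=k + 1; B=1; C=1.
f must satisfy (k + 1)·f(k+1) − (1)·f(k) = 1.
Degrees (1,0,0) ⇒ d ≤ -1.
deg f ≤ -1 is impossible — no certificate.

not Gosper-summable; s_k does not exist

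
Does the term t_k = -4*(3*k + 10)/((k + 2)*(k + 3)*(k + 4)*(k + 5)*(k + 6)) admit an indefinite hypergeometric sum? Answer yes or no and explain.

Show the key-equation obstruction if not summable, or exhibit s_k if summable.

t_(k+1)/t_k = (k + 2)*(3*k + 13)/((k + 7)*(3*k + 10)).
Factor: A=k + 2; B=k + 7; C=k + 10/3.
f must satisfy (k + 2)·f(k+1) − (k + 6)·f(k) = k + 10/3.
Bound: deg f ≤ 4.
Solve for f: f(k) = k*(k + 3)*(k**2 + 11*k + 38)/120 (degree 4 ≤ 4).
Get s_k = R·t_k = k*(-k**2 - 11*k - 38)/(10*(k**3 + 11*k**2 + 38*k + 40)) with R(k) = B(k−1)f(k)/C(k) = k*(k + 3)*(k + 6)*(k**2 + 11*k + 38)/(40*(3*k + 10)).
Check: Δs_k = 4*(-3*k - 10)/(k**5 + 20*k**4 + 155*k**3 + 580*k**2 + 1044*k + 720). ✓

Yes. s_k = k*(-k**2 - 11*k - 38)/(10*(k**3 + 11*k**2 + 38*k + 40)).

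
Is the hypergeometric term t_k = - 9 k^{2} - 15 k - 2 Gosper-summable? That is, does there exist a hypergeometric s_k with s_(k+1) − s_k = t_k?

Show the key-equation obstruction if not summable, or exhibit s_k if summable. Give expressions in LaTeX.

The ratio is (9*k**2 + 33*k + 26)/(9*k**2 + 15*k + 2).
A = 1, B = 1, C = k**2 + 5*k/3 + 2/9.
Set up (1)·f(k+1) − (1)·f(k) − (k**2 + 5*k/3 + 2/9) = 0.
Degrees (0,0,2) ⇒ d ≤ 3.
A polynomial solution: f(k) = k*(3*k**2 + 3*k - 4)/9.
Certificate R = B(k−1)f/C = k*(3*k**2 + 3*k - 4)/(9*k**2 + 15*k + 2) gives s_k = k*(-3*k**2 - 3*k + 4).
Δs = -9*k**2 - 15*k - 2, as required.

Yes. s_k = k \left(- 3 k^{2} - 3 k + 4\right).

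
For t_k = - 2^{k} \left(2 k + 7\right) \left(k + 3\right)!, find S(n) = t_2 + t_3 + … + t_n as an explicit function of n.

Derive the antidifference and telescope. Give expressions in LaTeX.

Compute t_(k+1)/t_k: get 2*(k + 4)*(2*k + 9)/(2*k + 7).
Take A(k)=2*k + 8, B(k)=1, C(k)=k + 7/2.
f must satisfy (2*k + 8)·f(k+1) − (1)·f(k) = k + 7/2.
Degrees (1,0,1) ⇒ d ≤ 0.
Solve for f: f(k) = 1/2 (degree 0 ≤ 0).
Then R = B(k−1)f/C = 1/(2*k + 7), so s_k = R(k)·t_k = -2**k*factorial(k + 3).
Verify: -2**k*(2*k + 7)*factorial(k + 3) matches t_k.
Σ_(k=2)^n t_k = s_(n+1) − s_(2) = (-2**(n + 1)*factorial(n + 4)) − (-480), i.e. -2*2**n*factorial(n + 4) + 480.

S(n) = - 2 \cdot 2^{n} \left(n + 4\right)! + 480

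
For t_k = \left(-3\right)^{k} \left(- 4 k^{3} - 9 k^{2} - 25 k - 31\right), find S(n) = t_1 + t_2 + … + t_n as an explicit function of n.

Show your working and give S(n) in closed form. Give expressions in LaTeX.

S(n) = - 3 \left(-3\right)^{n} n^{3} - 9 \left(-3\right)^{n} n^{2} - 21 \left(-3\right)^{n} n - 27 \left(-3\right)^{n} + 27

The ratio is 3*(-4*k**3 - 21*k**2 - 55*k - 69)/(4*k**3 + 9*k**2 + 25*k + 31).
Normal form (A,B,C) = (-3, 1, k**3 + 9*k**2/4 + 25*k/4 + 31/4).
Set up (-3)·f(k+1) − (1)·f(k) − (k**3 + 9*k**2/4 + 25*k/4 + 31/4) = 0.
Degrees (0,0,3) ⇒ d ≤ 3.
Solving with deg f ≤ 3: f(k) = -(k**3 + 4*k + 4)/4.
Then R = B(k−1)f/C = -(k**3 + 4*k + 4)/(4*k**3 + 9*k**2 + 25*k + 31), so s_k = R(k)·t_k = (-3)**k*(k**3 + 4*k + 4).
Check: Δs_k = (-3)**k*(-k**3 - 16*k - 3*(k + 1)**3 - 28). ✓
Telescope: S(n) = s_(n+1) − s_(1) = (-3)**(n + 1)*(n**3 + 3*n**2 + 7*n + 9) − (-27) = -3*(-3)**n*n**3 - 9*(-3)**n*n**2 - 21*(-3)**n*n - 27*(-3)**n + 27.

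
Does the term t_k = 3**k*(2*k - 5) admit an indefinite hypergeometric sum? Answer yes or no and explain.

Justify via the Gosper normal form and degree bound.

Yes. s_k = 3**k*(k - 4).

r(k) = 3*(2*k - 3)/(2*k - 5) after simplifying.
Normal form (A,B,C) = (3, 1, k - 5/2).
Set up (3)·f(k+1) − (1)·f(k) − (k - 5/2) = 0.
Bound: deg f ≤ 1.
Solving with deg f ≤ 1: f(k) = (k - 4)/2.
So s_k = (B(k−1)f/C)·t_k = ((k - 4)/(2*k - 5))·t_k = 3**k*(k - 4).
Δs = 3**k*(2*k - 5), as required.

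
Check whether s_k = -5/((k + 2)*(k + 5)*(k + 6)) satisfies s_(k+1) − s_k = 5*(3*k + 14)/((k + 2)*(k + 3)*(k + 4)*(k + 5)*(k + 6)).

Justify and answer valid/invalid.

Invalid: residual 30*(-2*k - 9)/(k**6 + 27*k**5 + 295*k**4 + 1665*k**3 + 5104*k**2 + 8028*k + 5040) ≠ 0.

s_(k+1) = -5/((k + 3)*(k + 6)*(k + 7))
s_(k+1) − s_k = 5*(3*k + 11)/(k**5 + 23*k**4 + 203*k**3 + 853*k**2 + 1692*k + 1260)
(s_(k+1) − s_k) − t_k = 30*(-2*k - 9)/(k**6 + 27*k**5 + 295*k**4 + 1665*k**3 + 5104*k**2 + 8028*k + 5040)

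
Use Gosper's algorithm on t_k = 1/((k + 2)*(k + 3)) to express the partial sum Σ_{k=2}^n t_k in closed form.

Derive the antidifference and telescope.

S(n) = (n - 1)/(4*(n + 3))

t_(k+1)/t_k = (k + 2)/(k + 4).
Gosper form: A/B · C(k+1)/C(k) with A=k + 2, B=k + 4, C=1.
Need (k + 2)·f(k+1) − (k + 3)·f(k) = 1.
deg f ≤ 1 (via 1,1,0).
Solve for f: f(k) = k/2 (degree 1 ≤ 1).
Get s_k = R·t_k = k/(2*(k + 2)) with R(k) = B(k−1)f(k)/C(k) = k*(k + 3)/2.
s_(k+1) − s_k = 1/(k**2 + 5*k + 6) = t_k.
Evaluate: s_(n+1) = (n + 1)/(2*(n + 3)); subtract s_(2) = 1/4 ⇒ S(n) = (n - 1)/(4*(n + 3)).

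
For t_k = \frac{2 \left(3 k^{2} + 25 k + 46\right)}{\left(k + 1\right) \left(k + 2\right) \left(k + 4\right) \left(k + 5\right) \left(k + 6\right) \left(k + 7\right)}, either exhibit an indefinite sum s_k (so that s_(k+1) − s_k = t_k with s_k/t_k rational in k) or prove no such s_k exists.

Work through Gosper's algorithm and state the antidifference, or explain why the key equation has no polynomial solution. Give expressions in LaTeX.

s_k = \frac{k \left(k^{2} + 11 k + 34\right)}{12 \left(k^{3} + 11 k^{2} + 34 k + 24\right)}

Ratio r(k) = (k + 1)*(k + 4)*(25*k + 3*(k + 1)**2 + 71)/((k + 3)*(k + 8)*(3*k**2 + 25*k + 46)).
A = k + 1, B = k + 8, C = k**3 + 34*k**2/3 + 121*k/3 + 46.
Set up (k + 1)·f(k+1) − (k + 7)·f(k) − (k**3 + 34*k**2/3 + 121*k/3 + 46) = 0.
Degrees (1,1,3) ⇒ d ≤ 6.
Solve for f: f(k) = k*(k + 2)*(k + 3)*(k + 5)*(k**2 + 11*k + 34)/72 (degree 6 ≤ 6).
R(k) = B(k−1)·f(k)/C(k) = k*(k + 2)*(k + 5)*(k + 7)*(k**2 + 11*k + 34)/(24*(3*k**2 + 25*k + 46)); s_k = R·t_k = k*(k**2 + 11*k + 34)/(12*(k**3 + 11*k**2 + 34*k + 24)).
s_(k+1) − s_k = 2*(3*k**2 + 25*k + 46)/(k**6 + 25*k**5 + 247*k**4 + 1219*k**3 + 3112*k**2 + 3796*k + 1680) = t_k.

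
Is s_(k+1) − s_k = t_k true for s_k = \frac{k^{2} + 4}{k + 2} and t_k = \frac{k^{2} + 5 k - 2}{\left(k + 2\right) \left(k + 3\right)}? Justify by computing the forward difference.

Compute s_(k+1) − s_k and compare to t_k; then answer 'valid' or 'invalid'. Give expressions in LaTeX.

s_(k+1) = ((k + 1)**2 + 4)/(k + 3)
s_(k+1) − s_k = (k**2 + 5*k - 2)/(k**2 + 5*k + 6)
(s_(k+1) − s_k) − t_k = 0

valid (s_(k+1) − s_k reduces to t_k)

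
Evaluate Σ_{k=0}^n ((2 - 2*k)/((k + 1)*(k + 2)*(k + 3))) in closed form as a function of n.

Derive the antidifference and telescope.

S(n) = 2*(n + 1)/(n**2 + 5*n + 6)

Step 1: r(k) = k*(k + 1)/((k - 1)*(k + 4)).
Normal form (A,B,C) = (k + 1, k + 4, k - 1).
Key eq: (k + 1)·f(k+1) = (k + 3)·f(k) + (k - 1).
Bound: deg f ≤ 2.
Solve for f: f(k) = -k (degree 1 ≤ 2).
R(k) = B(k−1)·f(k)/C(k) = -k*(k + 3)/(k - 1); s_k = R·t_k = 2*k/((k + 1)*(k + 2)).
s_(k+1) − s_k = 2*(1 - k)/(k**3 + 6*k**2 + 11*k + 6) = t_k.
Σ_(k=0)^n t_k = s_(n+1) − s_(0) = (2*(n + 1)/(n**2 + 5*n + 6)) − (0), i.e. 2*(n + 1)/(n**2 + 5*n + 6).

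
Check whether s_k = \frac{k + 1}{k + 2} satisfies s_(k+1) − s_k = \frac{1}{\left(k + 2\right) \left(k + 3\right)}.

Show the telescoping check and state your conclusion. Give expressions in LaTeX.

Valid — Δs_k = t_k.

s_(k+1) = (k + 2)/(k + 3)
s_(k+1) − s_k = 1/(k**2 + 5*k + 6)
(s_(k+1) − s_k) − t_k = 0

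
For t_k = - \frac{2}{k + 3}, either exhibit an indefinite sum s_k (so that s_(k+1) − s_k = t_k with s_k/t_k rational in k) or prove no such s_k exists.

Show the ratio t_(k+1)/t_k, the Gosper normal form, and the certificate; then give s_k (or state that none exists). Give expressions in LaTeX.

Ratio r(k) = (k + 3)/(k + 4).
So A=k + 3 and B=k + 4, with C=1.
f must satisfy (k + 3)·f(k+1) − (k + 3)·f(k) = 1.
From deg A=1, deg B=1, deg C=0: d=0.
Put f(k) = c0: A·f(k+1) − B(k−1)·f(k) − C = -1; need -1 = 0 — inconsistent ⇒ no f, not summable.

none — t_k is not Gosper-summable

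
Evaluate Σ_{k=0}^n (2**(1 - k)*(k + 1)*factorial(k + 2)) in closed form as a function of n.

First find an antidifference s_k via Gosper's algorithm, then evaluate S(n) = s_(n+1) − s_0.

S(n) = -8 + 2*factorial(n + 3)/2**n

Ratio r(k) = (k + 2)*(k + 3)/(2*(k + 1)).
Gosper form: A/B · C(k+1)/C(k) with A=k/2 + 3/2, B=1, C=k + 1.
Key eq: (k/2 + 3/2)·f(k+1) = (1)·f(k) + (k + 1).
Bound: deg f ≤ 0.
Coefficient equations give f(k) = 2.
Get s_k = R·t_k = 2**(2 - k)*factorial(k + 2) with R(k) = B(k−1)f(k)/C(k) = 2/(k + 1).
Check: Δs_k = 2**(1 - k)*(k + 1)*factorial(k + 2). ✓
s_(n+1) = 2**(1 - n)*factorial(n + 3) and s_(0) = 8, so S(n) = -8 + 2*factorial(n + 3)/2**n.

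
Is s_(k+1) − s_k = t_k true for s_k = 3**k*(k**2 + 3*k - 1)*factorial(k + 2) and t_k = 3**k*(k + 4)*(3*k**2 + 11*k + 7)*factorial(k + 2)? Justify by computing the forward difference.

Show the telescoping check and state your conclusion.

Valid — Δs_k = t_k.

s_(k+1) = 3**(k + 1)*(k**2 + 5*k + 3)*factorial(k + 3)
s_(k+1) − s_k = 3**k*(k + 4)*(3*k**2 + 11*k + 7)*factorial(k + 2)
(s_(k+1) − s_k) − t_k = 0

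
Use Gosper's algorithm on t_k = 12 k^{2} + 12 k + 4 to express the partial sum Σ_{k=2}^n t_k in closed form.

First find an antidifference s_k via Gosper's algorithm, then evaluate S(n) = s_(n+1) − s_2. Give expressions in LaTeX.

S(n) = 4 n^{3} + 12 n^{2} + 12 n - 28

Compute t_(k+1)/t_k: get (3*k**2 + 9*k + 7)/(3*k**2 + 3*k + 1).
Normal form (A,B,C) = (1, 1, k**2 + k + 1/3).
Need (1)·f(k+1) − (1)·f(k) = k**2 + k + 1/3.
d = 3 from the (0,0,2) case.
Match coefficients ⇒ f(k) = k**3/3.
Then R = B(k−1)f/C = k**3/(3*k**2 + 3*k + 1), so s_k = R(k)·t_k = 4*k**3.
Check: Δs_k = -4*k**3 + 4*(k + 1)**3. ✓
Telescope: S(n) = s_(n+1) − s_(2) = 4*n**3 + 12*n**2 + 12*n + 4 − (32) = 4*n**3 + 12*n**2 + 12*n - 28.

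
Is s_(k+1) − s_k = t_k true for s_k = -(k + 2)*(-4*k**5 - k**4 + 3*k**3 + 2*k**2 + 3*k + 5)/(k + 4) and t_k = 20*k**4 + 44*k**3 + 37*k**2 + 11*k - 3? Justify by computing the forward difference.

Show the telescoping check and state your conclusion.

s_(k+1) = (4*k**6 + 33*k**5 + 104*k**4 + 158*k**3 + 113*k**2 + 16*k - 24)/(k + 5)
s_(k+1) − s_k = (20*k**6 + 192*k**5 + 587*k**4 + 792*k**3 + 514*k**2 + 105*k - 46)/(k**2 + 9*k + 20)
(s_(k+1) − s_k) − t_k = 2*(-16*k**5 - 123*k**4 - 216*k**3 - 161*k**2 - 44*k + 7)/(k**2 + 9*k + 20)

Invalid: residual 2*(-16*k**5 - 123*k**4 - 216*k**3 - 161*k**2 - 44*k + 7)/(k**2 + 9*k + 20) ≠ 0.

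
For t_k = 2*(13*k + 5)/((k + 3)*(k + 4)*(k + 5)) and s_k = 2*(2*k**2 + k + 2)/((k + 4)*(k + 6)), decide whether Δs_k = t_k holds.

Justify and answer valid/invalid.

s_(k+1) = 2*(k + 2*(k + 1)**2 + 3)/((k + 5)*(k + 7))
s_(k+1) − s_k = 2*(19*k**2 + 111*k + 50)/(k**4 + 22*k**3 + 179*k**2 + 638*k + 840)
(s_(k+1) − s_k) − t_k = 12*(k**3 - k**2 - 38*k - 10)/(k**5 + 25*k**4 + 245*k**3 + 1175*k**2 + 2754*k + 2520)

Invalid: residual 12*(k**3 - k**2 - 38*k - 10)/(k**5 + 25*k**4 + 245*k**3 + 1175*k**2 + 2754*k + 2520) ≠ 0.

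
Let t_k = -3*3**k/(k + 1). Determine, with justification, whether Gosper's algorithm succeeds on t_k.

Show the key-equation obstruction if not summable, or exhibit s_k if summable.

No — key equation has no polynomial f.

r(k) = 3*(k + 1)/(k + 2) after simplifying.
Take A(k)=3*k + 3, B(k)=k + 2, C(k)=1.
Solve (3*k + 3)·f(k+1) − (k + 1)·f(k) = 1.
From deg A=1, deg B=1, deg C=0: d=-1.
d = -1 < 0 ⇒ no nonzero polynomial f; not summable.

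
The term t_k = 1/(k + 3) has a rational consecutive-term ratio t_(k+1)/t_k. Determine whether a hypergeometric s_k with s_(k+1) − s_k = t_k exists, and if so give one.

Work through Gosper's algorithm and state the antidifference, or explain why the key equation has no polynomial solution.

r(k) = (k + 3)/(k + 4) after simplifying.
Take A(k)=k + 3, B(k)=k + 4, C(k)=1.
f must satisfy (k + 3)·f(k+1) − (k + 3)·f(k) = 1.
Bound: deg f ≤ 0.
Write f(k) = c0. Then LHS − RHS = -1, requiring -1 = 0: contradictory. No certificate.

none (Gosper's algorithm certifies no s_k)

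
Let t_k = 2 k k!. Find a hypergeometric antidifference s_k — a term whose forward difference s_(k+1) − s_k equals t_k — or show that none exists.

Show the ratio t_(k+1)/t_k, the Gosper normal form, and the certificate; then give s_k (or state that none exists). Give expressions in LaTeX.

Step 1: r(k) = (k + 1)**2/k.
So A=k + 1 and B=1, with C=k.
Solve (k + 1)·f(k+1) − (1)·f(k) = k.
deg f ≤ 0 (via 1,0,1).
Solve for f: f(k) = 1 (degree 0 ≤ 0).
Then R = B(k−1)f/C = 1/k, so s_k = R(k)·t_k = 2*factorial(k).
Verify: 2*k*factorial(k) matches t_k.

s_k = 2 k!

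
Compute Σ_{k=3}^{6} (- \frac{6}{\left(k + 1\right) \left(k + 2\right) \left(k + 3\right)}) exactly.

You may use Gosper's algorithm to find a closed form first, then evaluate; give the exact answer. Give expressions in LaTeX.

Compute t_(k+1)/t_k: get (k + 1)/(k + 4).
Factor: A=k + 1; B=k + 4; C=1.
Solve (k + 1)·f(k+1) − (k + 3)·f(k) = 1.
Degrees (1,1,0) ⇒ d ≤ 2.
A polynomial solution: f(k) = k*(k + 3)/4.
So s_k = (B(k−1)f/C)·t_k = (k*(k + 3)**2/4)·t_k = 3*k*(-k - 3)/(2*(k + 1)*(k + 2)).
Check: Δs_k = -6/(k**3 + 6*k**2 + 11*k + 6). ✓
Sum = s_(7) − s_(3); s_(7) = -35/24, s_(3) = -27/20 ⇒ -13/120.

Σ = -13/120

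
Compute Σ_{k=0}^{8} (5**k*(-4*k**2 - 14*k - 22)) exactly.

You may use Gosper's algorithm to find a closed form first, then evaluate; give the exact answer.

Compute t_(k+1)/t_k: get 5*(2*k**2 + 11*k + 20)/(2*k**2 + 7*k + 11).
Gosper form: A/B · C(k+1)/C(k) with A=5, B=1, C=k**2 + 7*k/2 + 11/2.
Solve (5)·f(k+1) − (1)·f(k) = k**2 + 7*k/2 + 11/2.
Degrees (0,0,2) ⇒ d ≤ 2.
Solve for f: f(k) = (k**2 + k + 3)/4 (degree 2 ≤ 2).
Certificate R = B(k−1)f/C = (k**2 + k + 3)/(2*(2*k**2 + 7*k + 11)) gives s_k = 5**k*(-k**2 - k - 3).
s_(k+1) − s_k = 5**k*(-4*k**2 - 14*k - 22) = t_k.
Sum = s_(9) − s_(0); s_(9) = -181640625, s_(0) = -3 ⇒ -181640622.

Σ = -181640622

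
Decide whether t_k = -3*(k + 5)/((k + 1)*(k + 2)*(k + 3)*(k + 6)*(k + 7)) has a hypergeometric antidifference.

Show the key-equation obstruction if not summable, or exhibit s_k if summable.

Yes. s_k = k*(-k**2 - 9*k - 20)/(12*(k**3 + 9*k**2 + 20*k + 12)).

Compute t_(k+1)/t_k: get (k + 1)*(k + 6)**2/((k + 4)*(k + 5)*(k + 8)).
Take A(k)=k + 1, B(k)=k + 8, C(k)=k**3 + 14*k**2 + 65*k + 100.
Set up (k + 1)·f(k+1) − (k + 7)·f(k) − (k**3 + 14*k**2 + 65*k + 100) = 0.
From deg A=1, deg B=1, deg C=3: d=6.
Solve for f: f(k) = k*(k + 3)*(k + 4)**2*(k + 5)**2/36 (degree 6 ≤ 6).
So s_k = (B(k−1)f/C)·t_k = (k*(k + 3)*(k + 4)*(k + 7)/36)·t_k = k*(-k**2 - 9*k - 20)/(12*(k**3 + 9*k**2 + 20*k + 12)).
Verify: 3*(-k - 5)/(k**5 + 19*k**4 + 131*k**3 + 401*k**2 + 540*k + 252) matches t_k.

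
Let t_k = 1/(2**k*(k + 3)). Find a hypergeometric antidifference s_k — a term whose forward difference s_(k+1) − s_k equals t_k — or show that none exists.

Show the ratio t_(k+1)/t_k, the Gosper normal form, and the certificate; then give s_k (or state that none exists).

none (Gosper's algorithm certifies no s_k)

t_(k+1)/t_k = (k + 3)/(2*(k + 4)).
Take A(k)=k/2 + 3/2, B(k)=k + 4, C(k)=1.
Solve (k/2 + 3/2)·f(k+1) − (k + 3)·f(k) = 1.
From deg A=1, deg B=1, deg C=0: d=-1.
Bound -1 < 0, so the key equation has no polynomial solution.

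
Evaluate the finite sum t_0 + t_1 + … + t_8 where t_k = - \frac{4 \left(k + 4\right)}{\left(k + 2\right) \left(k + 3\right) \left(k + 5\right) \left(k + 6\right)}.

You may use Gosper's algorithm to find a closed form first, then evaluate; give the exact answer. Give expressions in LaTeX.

Σ = -72/385

Ratio r(k) = (k + 2)*(k + 5)**2/((k + 4)**2*(k + 7)).
A = k + 2, B = k + 7, C = k**2 + 8*k + 16.
Need (k + 2)·f(k+1) − (k + 6)·f(k) = k**2 + 8*k + 16.
Bound: deg f ≤ 4.
A polynomial solution: f(k) = k*(k + 3)*(k + 4)*(k + 7)/20.
Then R = B(k−1)f/C = k*(k + 3)*(k + 6)*(k + 7)/(20*(k + 4)), so s_k = R(k)·t_k = k*(-k - 7)/(5*(k**2 + 7*k + 10)).
s_(k+1) − s_k = 4*(-k - 4)/(k**4 + 16*k**3 + 91*k**2 + 216*k + 180) = t_k.
Telescoping: Σ = s_(9) − s_(0) = -72/385 − (0) = -72/385.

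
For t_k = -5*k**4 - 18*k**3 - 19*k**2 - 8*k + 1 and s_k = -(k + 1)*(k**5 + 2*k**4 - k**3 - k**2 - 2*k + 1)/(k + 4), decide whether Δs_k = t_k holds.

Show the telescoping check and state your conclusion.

Invalid: residual 3*(4*k**5 + 36*k**4 + 92*k**3 + 85*k**2 + 33*k - 5)/(k**2 + 9*k + 20) ≠ 0.

s_(k+1) = k*(-k**5 - 9*k**4 - 31*k**3 - 52*k**2 - 42*k - 12)/(k + 5)
s_(k+1) − s_k = (-5*k**6 - 51*k**5 - 173*k**4 - 263*k**3 - 196*k**2 - 52*k + 5)/(k**2 + 9*k + 20)
(s_(k+1) − s_k) − t_k = 3*(4*k**5 + 36*k**4 + 92*k**3 + 85*k**2 + 33*k - 5)/(k**2 + 9*k + 20)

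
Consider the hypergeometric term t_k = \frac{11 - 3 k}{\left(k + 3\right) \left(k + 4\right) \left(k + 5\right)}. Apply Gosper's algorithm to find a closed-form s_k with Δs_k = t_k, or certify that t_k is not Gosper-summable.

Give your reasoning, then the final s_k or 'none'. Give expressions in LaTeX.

The ratio is (k + 3)*(3*k - 8)/((k + 6)*(3*k - 11)).
A = k + 3, B = k + 6, C = k - 11/3.
Set up (k + 3)·f(k+1) − (k + 5)·f(k) − (k - 11/3) = 0.
Degrees (1,1,1) ⇒ d ≤ 2.
A polynomial solution: f(k) = -k*(k + 43)/36.
Then R = B(k−1)f/C = -k*(k + 5)*(k + 43)/(12*(3*k - 11)), so s_k = R(k)·t_k = k*(k + 43)/(12*(k + 3)*(k + 4)).
Check: Δs_k = (11 - 3*k)/(k**3 + 12*k**2 + 47*k + 60). ✓

s_k = \frac{k \left(k + 43\right)}{12 \left(k + 3\right) \left(k + 4\right)}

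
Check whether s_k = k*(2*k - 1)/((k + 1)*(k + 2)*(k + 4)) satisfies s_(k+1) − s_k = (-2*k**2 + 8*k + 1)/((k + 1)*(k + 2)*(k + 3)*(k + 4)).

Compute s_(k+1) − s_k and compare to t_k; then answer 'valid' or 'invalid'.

s_(k+1) = (k + 1)*(2*k + 1)/((k + 2)*(k + 3)*(k + 5))
s_(k+1) − s_k = 2*(-k**3 + k**2 + 16*k + 2)/(k**5 + 15*k**4 + 85*k**3 + 225*k**2 + 274*k + 120)
(s_(k+1) − s_k) − t_k = (4*k**2 - 9*k - 1)/(k**5 + 15*k**4 + 85*k**3 + 225*k**2 + 274*k + 120)

Invalid: residual (4*k**2 - 9*k - 1)/(k**5 + 15*k**4 + 85*k**3 + 225*k**2 + 274*k + 120) ≠ 0.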